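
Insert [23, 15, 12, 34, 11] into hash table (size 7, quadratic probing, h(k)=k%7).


Insertions: 23->slot 2; 15->slot 1; 12->slot 5; 34->slot 6; 11->slot 4
Table: [None, 15, 23, None, 11, 12, 34]


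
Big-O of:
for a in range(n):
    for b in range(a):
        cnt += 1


Per nesting level: O(n) * O(n) [triangular over a] = O(n^2)
Complexity: O(n^2)


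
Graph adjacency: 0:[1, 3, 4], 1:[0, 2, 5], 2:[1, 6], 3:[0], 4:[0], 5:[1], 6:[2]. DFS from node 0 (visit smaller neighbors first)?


DFS stack-based: start with [0]
Visit order: [0, 1, 2, 6, 5, 3, 4]


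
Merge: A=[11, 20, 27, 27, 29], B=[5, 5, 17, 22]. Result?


Compare heads, take smaller each step.
Merged: [5, 5, 11, 17, 20, 22, 27, 27, 29]


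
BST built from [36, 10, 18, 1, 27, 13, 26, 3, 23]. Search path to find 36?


BST root = 36
Search for 36: compare at each node
Path: [36]


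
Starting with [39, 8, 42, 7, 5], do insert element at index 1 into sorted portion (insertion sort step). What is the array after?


After one pass: [8, 39, 42, 7, 5]


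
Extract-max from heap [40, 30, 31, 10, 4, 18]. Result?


Max = 40
Replace root with last, heapify down
Resulting heap: [31, 30, 18, 10, 4]


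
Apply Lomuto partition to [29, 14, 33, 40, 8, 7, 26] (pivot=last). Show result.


Elements <= 26 go left of pivot.
Result: [14, 8, 7, 26, 29, 33, 40], pivot at index 3


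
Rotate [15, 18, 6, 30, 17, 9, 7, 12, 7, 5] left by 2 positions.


Left rotate by 2: [6, 30, 17, 9, 7, 12, 7, 5, 15, 18]


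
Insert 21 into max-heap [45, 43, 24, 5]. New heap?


Append 21: [45, 43, 24, 5, 21]
Bubble up: no swaps needed
Result: [45, 43, 24, 5, 21]


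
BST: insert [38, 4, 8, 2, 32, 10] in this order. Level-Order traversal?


Root = 38; build tree by BST insertion.
Level-Order traversal: [38, 4, 2, 8, 32, 10]


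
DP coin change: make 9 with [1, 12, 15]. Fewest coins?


dp[0]=0; dp[i]=1+min(dp[i-c] for c in coins)
...dp[4]=4, dp[5]=5, dp[6]=6, dp[7]=7, dp[8]=8, dp[9]=9
Minimum coins for 9 = 9


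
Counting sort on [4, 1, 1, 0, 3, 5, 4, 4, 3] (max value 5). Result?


Count array: [1, 2, 0, 2, 3, 1]
Reconstruct: [0, 1, 1, 3, 3, 4, 4, 4, 5]


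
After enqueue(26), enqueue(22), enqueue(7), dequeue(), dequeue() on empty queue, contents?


enqueue(26) -> [26]
enqueue(22) -> [26, 22]
enqueue(7) -> [26, 22, 7]
dequeue() returns 26 -> [22, 7]
dequeue() returns 22 -> [7]
Final queue (front to back): [7]


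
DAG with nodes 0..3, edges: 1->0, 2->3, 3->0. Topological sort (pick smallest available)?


Kahn's algorithm, process smallest node first
Order: [1, 2, 3, 0]


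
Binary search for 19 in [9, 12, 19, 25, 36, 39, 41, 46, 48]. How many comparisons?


Search for 19:
[0,8] mid=4 arr[4]=36
[0,3] mid=1 arr[1]=12
[2,3] mid=2 arr[2]=19
Total: 3 comparisons


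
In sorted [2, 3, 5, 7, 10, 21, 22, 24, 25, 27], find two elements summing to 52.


Two pointers: lo=0, hi=9
Found pair: (25, 27) summing to 52


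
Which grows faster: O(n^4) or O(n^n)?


quartic grows slower than n^n
O(n^4) is asymptotically smaller; O(n^n) grows faster


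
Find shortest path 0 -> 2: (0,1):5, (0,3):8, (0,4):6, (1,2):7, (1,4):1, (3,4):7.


Dijkstra from 0:
Distances: {0: 0, 1: 5, 2: 12, 3: 8, 4: 6}
Shortest distance to 2 = 12, path = [0, 1, 2]


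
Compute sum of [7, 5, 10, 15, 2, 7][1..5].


Prefix sums: [0, 7, 12, 22, 37, 39, 46]
Sum[1..5] = prefix[6] - prefix[1] = 46 - 7 = 39


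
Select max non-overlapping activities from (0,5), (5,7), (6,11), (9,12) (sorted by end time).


Greedy: pick earliest-ending, then skip overlaps.
Selected (3 activities): [(0, 5), (5, 7), (9, 12)]


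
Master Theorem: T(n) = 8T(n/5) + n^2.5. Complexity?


a=8, b=5, c=2.5. log_5(8)=1.292 < c=2.5. Case 3: O(n^c) = O(n^2.500)
Complexity: O(n^2.500)


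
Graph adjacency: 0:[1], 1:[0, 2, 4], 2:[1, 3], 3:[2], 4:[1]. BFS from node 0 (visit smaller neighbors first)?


BFS queue: start with [0]
Visit order: [0, 1, 2, 4, 3]


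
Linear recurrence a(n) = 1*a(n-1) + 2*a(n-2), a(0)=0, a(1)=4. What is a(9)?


Build bottom-up:
...a(7)=172, a(8)=340, a(9)=1*340+2*172=684


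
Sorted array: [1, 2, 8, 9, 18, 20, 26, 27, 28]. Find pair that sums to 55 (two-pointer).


Two pointers: lo=0, hi=8
Found pair: (27, 28) summing to 55


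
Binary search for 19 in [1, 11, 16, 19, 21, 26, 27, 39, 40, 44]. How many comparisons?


Search for 19:
[0,9] mid=4 arr[4]=21
[0,3] mid=1 arr[1]=11
[2,3] mid=2 arr[2]=16
[3,3] mid=3 arr[3]=19
Total: 4 comparisons


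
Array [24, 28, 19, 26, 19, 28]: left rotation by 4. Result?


Left rotate by 4: [19, 28, 24, 28, 19, 26]


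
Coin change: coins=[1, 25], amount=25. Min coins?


dp[0]=0; dp[i]=1+min(dp[i-c] for c in coins)
...dp[20]=20, dp[21]=21, dp[22]=22, dp[23]=23, dp[24]=24, dp[25]=1
Minimum coins for 25 = 1


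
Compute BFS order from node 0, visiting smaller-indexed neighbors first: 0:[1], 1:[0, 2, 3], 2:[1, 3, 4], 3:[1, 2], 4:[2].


BFS queue: start with [0]
Visit order: [0, 1, 2, 3, 4]


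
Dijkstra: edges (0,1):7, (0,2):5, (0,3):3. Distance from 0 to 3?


Dijkstra from 0:
Distances: {0: 0, 1: 7, 2: 5, 3: 3}
Shortest distance to 3 = 3, path = [0, 3]


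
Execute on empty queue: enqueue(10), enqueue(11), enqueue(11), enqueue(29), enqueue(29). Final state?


enqueue(10) -> [10]
enqueue(11) -> [10, 11]
enqueue(11) -> [10, 11, 11]
enqueue(29) -> [10, 11, 11, 29]
enqueue(29) -> [10, 11, 11, 29, 29]
Final queue (front to back): [10, 11, 11, 29, 29]


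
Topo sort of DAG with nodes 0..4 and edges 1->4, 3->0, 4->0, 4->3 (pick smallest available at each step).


Kahn's algorithm, process smallest node first
Order: [1, 2, 4, 3, 0]


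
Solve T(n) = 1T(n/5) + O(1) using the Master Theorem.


a=1, b=5, c=0. log_5(1)=0 = c=0. Case 2: O(n^c log n) = O(log n)
Complexity: O(log n)


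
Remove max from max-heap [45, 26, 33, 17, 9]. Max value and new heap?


Max = 45
Replace root with last, heapify down
Resulting heap: [33, 26, 9, 17]


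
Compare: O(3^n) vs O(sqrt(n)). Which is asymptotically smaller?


sublinear grows slower than exponential (base 3)
O(sqrt(n)) is asymptotically smaller; O(3^n) grows faster


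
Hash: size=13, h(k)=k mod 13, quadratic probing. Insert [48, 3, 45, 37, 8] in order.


Insertions: 48->slot 9; 3->slot 3; 45->slot 6; 37->slot 11; 8->slot 8
Table: [None, None, None, 3, None, None, 45, None, 8, 48, None, 37, None]


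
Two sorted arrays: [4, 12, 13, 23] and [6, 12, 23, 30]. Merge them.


Compare heads, take smaller each step.
Merged: [4, 6, 12, 12, 13, 23, 23, 30]


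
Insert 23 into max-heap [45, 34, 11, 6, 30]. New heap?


Append 23: [45, 34, 11, 6, 30, 23]
Bubble up: swap idx 5(23) with idx 2(11)
Result: [45, 34, 23, 6, 30, 11]


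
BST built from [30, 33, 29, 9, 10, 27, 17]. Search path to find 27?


BST root = 30
Search for 27: compare at each node
Path: [30, 29, 9, 10, 27]


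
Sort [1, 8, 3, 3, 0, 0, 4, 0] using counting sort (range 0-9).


Count array: [3, 1, 0, 2, 1, 0, 0, 0, 1, 0]
Reconstruct: [0, 0, 0, 1, 3, 3, 4, 8]


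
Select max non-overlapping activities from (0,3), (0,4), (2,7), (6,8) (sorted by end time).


Greedy: pick earliest-ending, then skip overlaps.
Selected (2 activities): [(0, 3), (6, 8)]


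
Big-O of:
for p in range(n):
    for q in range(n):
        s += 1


Per nesting level: O(n) * O(n) = O(n^2)
Complexity: O(n^2)


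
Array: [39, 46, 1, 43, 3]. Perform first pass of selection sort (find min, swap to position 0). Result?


After one pass: [1, 46, 39, 43, 3]


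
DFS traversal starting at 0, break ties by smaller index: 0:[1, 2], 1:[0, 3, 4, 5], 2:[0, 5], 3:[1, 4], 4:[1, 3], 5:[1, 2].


DFS stack-based: start with [0]
Visit order: [0, 1, 3, 4, 5, 2]


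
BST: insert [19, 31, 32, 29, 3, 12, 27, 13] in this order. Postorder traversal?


Root = 19; build tree by BST insertion.
Postorder traversal: [13, 12, 3, 27, 29, 32, 31, 19]


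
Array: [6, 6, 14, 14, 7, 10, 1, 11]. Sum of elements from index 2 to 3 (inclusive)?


Prefix sums: [0, 6, 12, 26, 40, 47, 57, 58, 69]
Sum[2..3] = prefix[4] - prefix[2] = 40 - 12 = 28


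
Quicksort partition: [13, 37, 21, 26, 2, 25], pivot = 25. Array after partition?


Elements <= 25 go left of pivot.
Result: [13, 21, 2, 25, 37, 26], pivot at index 3


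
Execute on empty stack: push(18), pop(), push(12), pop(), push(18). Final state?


push(18) -> [18]
pop() returns 18 -> []
push(12) -> [12]
pop() returns 12 -> []
push(18) -> [18]
Final stack (bottom to top): [18]


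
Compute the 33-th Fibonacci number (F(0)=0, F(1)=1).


F(n)=F(n-1)+F(n-2)
...F(31)=1346269, F(32)=2178309, F(33)=3524578


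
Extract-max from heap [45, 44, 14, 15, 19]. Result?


Max = 45
Replace root with last, heapify down
Resulting heap: [44, 19, 14, 15]


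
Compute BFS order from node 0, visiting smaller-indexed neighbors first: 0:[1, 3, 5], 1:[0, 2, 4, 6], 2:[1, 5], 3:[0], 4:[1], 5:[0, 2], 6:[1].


BFS queue: start with [0]
Visit order: [0, 1, 3, 5, 2, 4, 6]


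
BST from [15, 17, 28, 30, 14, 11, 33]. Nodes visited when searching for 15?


BST root = 15
Search for 15: compare at each node
Path: [15]


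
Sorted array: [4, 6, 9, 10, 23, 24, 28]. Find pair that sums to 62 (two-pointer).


Two pointers: lo=0, hi=6
No pair sums to 62


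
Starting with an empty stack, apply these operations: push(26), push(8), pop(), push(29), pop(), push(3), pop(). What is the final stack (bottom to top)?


push(26) -> [26]
push(8) -> [26, 8]
pop() returns 8 -> [26]
push(29) -> [26, 29]
pop() returns 29 -> [26]
push(3) -> [26, 3]
pop() returns 3 -> [26]
Final stack (bottom to top): [26]


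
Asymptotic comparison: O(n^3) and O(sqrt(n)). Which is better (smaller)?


sublinear grows slower than cubic
O(sqrt(n)) is asymptotically smaller; O(n^3) grows faster


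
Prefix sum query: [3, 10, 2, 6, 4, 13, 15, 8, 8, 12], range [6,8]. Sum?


Prefix sums: [0, 3, 13, 15, 21, 25, 38, 53, 61, 69, 81]
Sum[6..8] = prefix[9] - prefix[6] = 69 - 38 = 31


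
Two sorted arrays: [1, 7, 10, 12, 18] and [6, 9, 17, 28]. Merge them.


Compare heads, take smaller each step.
Merged: [1, 6, 7, 9, 10, 12, 17, 18, 28]


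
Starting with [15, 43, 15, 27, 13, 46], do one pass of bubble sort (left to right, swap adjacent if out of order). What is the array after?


After one pass: [15, 15, 27, 13, 43, 46]


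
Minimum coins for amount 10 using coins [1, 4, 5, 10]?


dp[0]=0; dp[i]=1+min(dp[i-c] for c in coins)
...dp[5]=1, dp[6]=2, dp[7]=3, dp[8]=2, dp[9]=2, dp[10]=1
Minimum coins for 10 = 1


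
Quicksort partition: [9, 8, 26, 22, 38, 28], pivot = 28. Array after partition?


Elements <= 28 go left of pivot.
Result: [9, 8, 26, 22, 28, 38], pivot at index 4


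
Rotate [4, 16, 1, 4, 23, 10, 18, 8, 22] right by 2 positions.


Right rotate by 2: [8, 22, 4, 16, 1, 4, 23, 10, 18]


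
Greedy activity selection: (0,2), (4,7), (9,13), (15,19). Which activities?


Greedy: pick earliest-ending, then skip overlaps.
Selected (4 activities): [(0, 2), (4, 7), (9, 13), (15, 19)]


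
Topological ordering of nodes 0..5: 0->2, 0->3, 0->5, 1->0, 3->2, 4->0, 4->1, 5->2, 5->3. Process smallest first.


Kahn's algorithm, process smallest node first
Order: [4, 1, 0, 5, 3, 2]


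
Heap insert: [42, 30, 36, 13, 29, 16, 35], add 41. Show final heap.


Append 41: [42, 30, 36, 13, 29, 16, 35, 41]
Bubble up: swap idx 7(41) with idx 3(13); swap idx 3(41) with idx 1(30)
Result: [42, 41, 36, 30, 29, 16, 35, 13]


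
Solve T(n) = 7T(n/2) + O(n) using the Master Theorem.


a=7, b=2, c=1. log_2(7)=2.807 > c=1. Case 1: O(n^log_b(a)) = O(n^2.807)
Complexity: O(n^2.807)


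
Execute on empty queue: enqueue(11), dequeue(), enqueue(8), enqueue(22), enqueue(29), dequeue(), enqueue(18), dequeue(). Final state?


enqueue(11) -> [11]
dequeue() returns 11 -> []
enqueue(8) -> [8]
enqueue(22) -> [8, 22]
enqueue(29) -> [8, 22, 29]
dequeue() returns 8 -> [22, 29]
enqueue(18) -> [22, 29, 18]
dequeue() returns 22 -> [29, 18]
Final queue (front to back): [29, 18]


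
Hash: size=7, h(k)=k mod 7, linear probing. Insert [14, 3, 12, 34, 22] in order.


Insertions: 14->slot 0; 3->slot 3; 12->slot 5; 34->slot 6; 22->slot 1
Table: [14, 22, None, 3, None, 12, 34]


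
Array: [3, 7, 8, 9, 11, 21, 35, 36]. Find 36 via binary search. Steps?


Search for 36:
[0,7] mid=3 arr[3]=9
[4,7] mid=5 arr[5]=21
[6,7] mid=6 arr[6]=35
[7,7] mid=7 arr[7]=36
Total: 4 comparisons


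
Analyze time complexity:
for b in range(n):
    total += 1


Per nesting level: O(n) = O(n)
Complexity: O(n)


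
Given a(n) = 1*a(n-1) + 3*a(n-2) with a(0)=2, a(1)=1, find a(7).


Build bottom-up:
...a(5)=61, a(6)=154, a(7)=1*154+3*61=337


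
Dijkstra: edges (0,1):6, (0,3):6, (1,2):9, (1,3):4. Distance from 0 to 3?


Dijkstra from 0:
Distances: {0: 0, 1: 6, 2: 15, 3: 6}
Shortest distance to 3 = 6, path = [0, 3]


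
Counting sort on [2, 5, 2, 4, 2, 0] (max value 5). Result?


Count array: [1, 0, 3, 0, 1, 1]
Reconstruct: [0, 2, 2, 2, 4, 5]


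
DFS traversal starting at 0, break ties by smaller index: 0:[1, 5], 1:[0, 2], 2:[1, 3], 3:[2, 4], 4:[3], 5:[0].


DFS stack-based: start with [0]
Visit order: [0, 1, 2, 3, 4, 5]


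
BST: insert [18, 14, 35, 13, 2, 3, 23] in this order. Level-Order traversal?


Root = 18; build tree by BST insertion.
Level-Order traversal: [18, 14, 35, 13, 23, 2, 3]


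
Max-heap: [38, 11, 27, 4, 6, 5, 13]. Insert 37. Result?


Append 37: [38, 11, 27, 4, 6, 5, 13, 37]
Bubble up: swap idx 7(37) with idx 3(4); swap idx 3(37) with idx 1(11)
Result: [38, 37, 27, 11, 6, 5, 13, 4]


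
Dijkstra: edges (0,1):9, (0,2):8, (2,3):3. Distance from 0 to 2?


Dijkstra from 0:
Distances: {0: 0, 1: 9, 2: 8, 3: 11}
Shortest distance to 2 = 8, path = [0, 2]


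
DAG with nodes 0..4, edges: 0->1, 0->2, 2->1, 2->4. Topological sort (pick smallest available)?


Kahn's algorithm, process smallest node first
Order: [0, 2, 1, 3, 4]


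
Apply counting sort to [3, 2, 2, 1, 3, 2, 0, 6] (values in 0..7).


Count array: [1, 1, 3, 2, 0, 0, 1, 0]
Reconstruct: [0, 1, 2, 2, 2, 3, 3, 6]


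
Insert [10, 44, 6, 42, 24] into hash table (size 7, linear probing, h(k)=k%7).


Insertions: 10->slot 3; 44->slot 2; 6->slot 6; 42->slot 0; 24->slot 4
Table: [42, None, 44, 10, 24, None, 6]


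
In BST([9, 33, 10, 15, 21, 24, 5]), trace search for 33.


BST root = 9
Search for 33: compare at each node
Path: [9, 33]


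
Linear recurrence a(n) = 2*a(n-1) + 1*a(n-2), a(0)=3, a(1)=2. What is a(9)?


Build bottom-up:
...a(7)=548, a(8)=1323, a(9)=2*1323+1*548=3194


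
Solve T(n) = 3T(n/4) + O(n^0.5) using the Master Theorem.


a=3, b=4, c=0.5. log_4(3)=0.792 > c=0.5. Case 1: O(n^log_b(a)) = O(n^0.792)
Complexity: O(n^0.792)


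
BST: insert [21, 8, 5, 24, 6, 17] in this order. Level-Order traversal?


Root = 21; build tree by BST insertion.
Level-Order traversal: [21, 8, 24, 5, 17, 6]


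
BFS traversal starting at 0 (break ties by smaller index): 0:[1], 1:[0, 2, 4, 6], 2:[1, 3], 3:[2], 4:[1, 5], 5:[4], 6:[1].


BFS queue: start with [0]
Visit order: [0, 1, 2, 4, 6, 3, 5]


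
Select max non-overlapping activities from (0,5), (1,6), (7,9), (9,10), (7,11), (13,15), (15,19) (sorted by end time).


Greedy: pick earliest-ending, then skip overlaps.
Selected (5 activities): [(0, 5), (7, 9), (9, 10), (13, 15), (15, 19)]


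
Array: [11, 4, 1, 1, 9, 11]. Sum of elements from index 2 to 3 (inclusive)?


Prefix sums: [0, 11, 15, 16, 17, 26, 37]
Sum[2..3] = prefix[4] - prefix[2] = 17 - 15 = 2


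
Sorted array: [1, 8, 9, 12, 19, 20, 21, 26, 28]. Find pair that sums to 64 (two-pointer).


Two pointers: lo=0, hi=8
No pair sums to 64


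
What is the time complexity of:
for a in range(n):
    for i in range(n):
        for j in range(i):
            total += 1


Per nesting level: O(n) * O(n) * O(n) [triangular over i] = O(n^3)
Complexity: O(n^3)


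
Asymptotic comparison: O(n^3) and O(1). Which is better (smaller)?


constant grows slower than cubic
O(1) is asymptotically smaller; O(n^3) grows faster


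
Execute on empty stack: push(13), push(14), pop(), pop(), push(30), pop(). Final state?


push(13) -> [13]
push(14) -> [13, 14]
pop() returns 14 -> [13]
pop() returns 13 -> []
push(30) -> [30]
pop() returns 30 -> []
Final stack (bottom to top): []


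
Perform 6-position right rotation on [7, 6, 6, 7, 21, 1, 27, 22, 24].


Right rotate by 6: [7, 21, 1, 27, 22, 24, 7, 6, 6]


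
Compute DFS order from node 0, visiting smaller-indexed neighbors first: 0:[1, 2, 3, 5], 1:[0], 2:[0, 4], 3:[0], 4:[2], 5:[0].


DFS stack-based: start with [0]
Visit order: [0, 1, 2, 4, 3, 5]


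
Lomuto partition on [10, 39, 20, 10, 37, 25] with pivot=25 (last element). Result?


Elements <= 25 go left of pivot.
Result: [10, 20, 10, 25, 37, 39], pivot at index 3


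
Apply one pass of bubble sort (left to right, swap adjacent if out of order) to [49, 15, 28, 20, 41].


After one pass: [15, 28, 20, 41, 49]


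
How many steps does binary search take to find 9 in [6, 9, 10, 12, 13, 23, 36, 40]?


Search for 9:
[0,7] mid=3 arr[3]=12
[0,2] mid=1 arr[1]=9
Total: 2 comparisons


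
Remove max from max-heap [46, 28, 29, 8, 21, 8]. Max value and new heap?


Max = 46
Replace root with last, heapify down
Resulting heap: [29, 28, 8, 8, 21]


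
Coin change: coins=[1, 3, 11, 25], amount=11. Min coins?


dp[0]=0; dp[i]=1+min(dp[i-c] for c in coins)
...dp[6]=2, dp[7]=3, dp[8]=4, dp[9]=3, dp[10]=4, dp[11]=1
Minimum coins for 11 = 1


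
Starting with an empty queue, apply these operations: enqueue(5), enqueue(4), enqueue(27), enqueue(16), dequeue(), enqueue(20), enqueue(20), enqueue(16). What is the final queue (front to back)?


enqueue(5) -> [5]
enqueue(4) -> [5, 4]
enqueue(27) -> [5, 4, 27]
enqueue(16) -> [5, 4, 27, 16]
dequeue() returns 5 -> [4, 27, 16]
enqueue(20) -> [4, 27, 16, 20]
enqueue(20) -> [4, 27, 16, 20, 20]
enqueue(16) -> [4, 27, 16, 20, 20, 16]
Final queue (front to back): [4, 27, 16, 20, 20, 16]


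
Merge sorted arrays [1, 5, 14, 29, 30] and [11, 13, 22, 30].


Compare heads, take smaller each step.
Merged: [1, 5, 11, 13, 14, 22, 29, 30, 30]


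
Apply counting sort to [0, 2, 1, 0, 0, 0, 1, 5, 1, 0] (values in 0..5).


Count array: [5, 3, 1, 0, 0, 1]
Reconstruct: [0, 0, 0, 0, 0, 1, 1, 1, 2, 5]


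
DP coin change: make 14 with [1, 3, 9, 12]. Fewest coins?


dp[0]=0; dp[i]=1+min(dp[i-c] for c in coins)
...dp[9]=1, dp[10]=2, dp[11]=3, dp[12]=1, dp[13]=2, dp[14]=3
Minimum coins for 14 = 3


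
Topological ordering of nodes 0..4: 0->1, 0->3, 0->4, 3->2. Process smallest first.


Kahn's algorithm, process smallest node first
Order: [0, 1, 3, 2, 4]


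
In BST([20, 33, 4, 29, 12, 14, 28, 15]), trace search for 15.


BST root = 20
Search for 15: compare at each node
Path: [20, 4, 12, 14, 15]


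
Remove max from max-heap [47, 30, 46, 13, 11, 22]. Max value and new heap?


Max = 47
Replace root with last, heapify down
Resulting heap: [46, 30, 22, 13, 11]


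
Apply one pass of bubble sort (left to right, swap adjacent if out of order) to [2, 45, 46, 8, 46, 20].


After one pass: [2, 45, 8, 46, 20, 46]


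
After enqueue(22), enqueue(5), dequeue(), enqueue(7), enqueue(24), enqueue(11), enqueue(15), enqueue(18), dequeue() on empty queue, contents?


enqueue(22) -> [22]
enqueue(5) -> [22, 5]
dequeue() returns 22 -> [5]
enqueue(7) -> [5, 7]
enqueue(24) -> [5, 7, 24]
enqueue(11) -> [5, 7, 24, 11]
enqueue(15) -> [5, 7, 24, 11, 15]
enqueue(18) -> [5, 7, 24, 11, 15, 18]
dequeue() returns 5 -> [7, 24, 11, 15, 18]
Final queue (front to back): [7, 24, 11, 15, 18]


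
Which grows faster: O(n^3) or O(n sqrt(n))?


n^1.5 grows slower than cubic
O(n sqrt(n)) is asymptotically smaller; O(n^3) grows faster


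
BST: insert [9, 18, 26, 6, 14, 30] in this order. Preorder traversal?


Root = 9; build tree by BST insertion.
Preorder traversal: [9, 6, 18, 14, 26, 30]


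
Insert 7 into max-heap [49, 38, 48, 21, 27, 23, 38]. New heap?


Append 7: [49, 38, 48, 21, 27, 23, 38, 7]
Bubble up: no swaps needed
Result: [49, 38, 48, 21, 27, 23, 38, 7]


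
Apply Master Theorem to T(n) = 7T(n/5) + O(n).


a=7, b=5, c=1. log_5(7)=1.209 > c=1. Case 1: O(n^log_b(a)) = O(n^1.209)
Complexity: O(n^1.209)


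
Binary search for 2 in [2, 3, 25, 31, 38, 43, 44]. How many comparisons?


Search for 2:
[0,6] mid=3 arr[3]=31
[0,2] mid=1 arr[1]=3
[0,0] mid=0 arr[0]=2
Total: 3 comparisons


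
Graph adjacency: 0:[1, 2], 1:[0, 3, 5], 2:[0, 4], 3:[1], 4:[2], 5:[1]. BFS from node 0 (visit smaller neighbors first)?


BFS queue: start with [0]
Visit order: [0, 1, 2, 3, 5, 4]


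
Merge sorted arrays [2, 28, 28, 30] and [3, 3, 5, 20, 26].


Compare heads, take smaller each step.
Merged: [2, 3, 3, 5, 20, 26, 28, 28, 30]


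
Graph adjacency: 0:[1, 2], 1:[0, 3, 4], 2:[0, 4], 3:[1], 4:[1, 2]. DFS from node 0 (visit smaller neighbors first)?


DFS stack-based: start with [0]
Visit order: [0, 1, 3, 4, 2]


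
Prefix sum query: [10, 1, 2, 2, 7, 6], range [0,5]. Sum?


Prefix sums: [0, 10, 11, 13, 15, 22, 28]
Sum[0..5] = prefix[6] - prefix[0] = 28 - 0 = 28


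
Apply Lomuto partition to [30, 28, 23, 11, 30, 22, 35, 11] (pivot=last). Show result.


Elements <= 11 go left of pivot.
Result: [11, 11, 23, 30, 30, 22, 35, 28], pivot at index 1


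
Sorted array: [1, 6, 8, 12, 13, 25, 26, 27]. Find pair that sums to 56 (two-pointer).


Two pointers: lo=0, hi=7
No pair sums to 56


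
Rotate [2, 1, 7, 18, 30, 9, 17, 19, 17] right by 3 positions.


Right rotate by 3: [17, 19, 17, 2, 1, 7, 18, 30, 9]


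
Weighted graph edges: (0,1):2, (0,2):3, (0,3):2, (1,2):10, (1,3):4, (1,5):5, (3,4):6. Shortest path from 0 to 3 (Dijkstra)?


Dijkstra from 0:
Distances: {0: 0, 1: 2, 2: 3, 3: 2, 4: 8, 5: 7}
Shortest distance to 3 = 2, path = [0, 3]


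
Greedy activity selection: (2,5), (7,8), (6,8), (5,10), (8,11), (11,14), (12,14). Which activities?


Greedy: pick earliest-ending, then skip overlaps.
Selected (4 activities): [(2, 5), (7, 8), (8, 11), (11, 14)]


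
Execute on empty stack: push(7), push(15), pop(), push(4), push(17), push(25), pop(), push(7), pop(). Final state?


push(7) -> [7]
push(15) -> [7, 15]
pop() returns 15 -> [7]
push(4) -> [7, 4]
push(17) -> [7, 4, 17]
push(25) -> [7, 4, 17, 25]
pop() returns 25 -> [7, 4, 17]
push(7) -> [7, 4, 17, 7]
pop() returns 7 -> [7, 4, 17]
Final stack (bottom to top): [7, 4, 17]


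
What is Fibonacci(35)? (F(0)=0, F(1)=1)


F(n)=F(n-1)+F(n-2)
...F(33)=3524578, F(34)=5702887, F(35)=9227465


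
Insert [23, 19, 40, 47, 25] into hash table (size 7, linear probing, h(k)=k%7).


Insertions: 23->slot 2; 19->slot 5; 40->slot 6; 47->slot 0; 25->slot 4
Table: [47, None, 23, None, 25, 19, 40]


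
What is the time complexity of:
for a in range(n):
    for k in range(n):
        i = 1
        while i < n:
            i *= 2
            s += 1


Per nesting level: O(n) * O(n) * O(log n) = O(n^2 log n)
Complexity: O(n^2 log n)


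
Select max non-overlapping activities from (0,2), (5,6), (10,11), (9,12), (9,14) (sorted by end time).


Greedy: pick earliest-ending, then skip overlaps.
Selected (3 activities): [(0, 2), (5, 6), (10, 11)]


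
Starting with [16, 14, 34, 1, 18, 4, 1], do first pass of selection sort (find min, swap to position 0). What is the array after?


After one pass: [1, 14, 34, 16, 18, 4, 1]


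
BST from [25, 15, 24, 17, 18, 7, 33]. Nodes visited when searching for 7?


BST root = 25
Search for 7: compare at each node
Path: [25, 15, 7]


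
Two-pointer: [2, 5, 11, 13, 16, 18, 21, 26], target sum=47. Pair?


Two pointers: lo=0, hi=7
Found pair: (21, 26) summing to 47


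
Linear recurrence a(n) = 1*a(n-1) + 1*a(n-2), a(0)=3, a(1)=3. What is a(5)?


Build bottom-up:
...a(3)=9, a(4)=15, a(5)=1*15+1*9=24


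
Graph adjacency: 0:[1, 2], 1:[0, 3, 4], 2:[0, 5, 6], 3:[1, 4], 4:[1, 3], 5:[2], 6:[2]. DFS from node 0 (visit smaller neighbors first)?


DFS stack-based: start with [0]
Visit order: [0, 1, 3, 4, 2, 5, 6]


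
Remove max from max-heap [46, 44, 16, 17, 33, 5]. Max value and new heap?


Max = 46
Replace root with last, heapify down
Resulting heap: [44, 33, 16, 17, 5]


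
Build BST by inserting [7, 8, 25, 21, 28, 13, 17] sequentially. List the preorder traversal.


Root = 7; build tree by BST insertion.
Preorder traversal: [7, 8, 25, 21, 13, 17, 28]


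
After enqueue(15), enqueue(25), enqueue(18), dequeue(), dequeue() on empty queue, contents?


enqueue(15) -> [15]
enqueue(25) -> [15, 25]
enqueue(18) -> [15, 25, 18]
dequeue() returns 15 -> [25, 18]
dequeue() returns 25 -> [18]
Final queue (front to back): [18]


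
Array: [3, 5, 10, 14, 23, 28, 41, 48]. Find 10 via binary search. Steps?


Search for 10:
[0,7] mid=3 arr[3]=14
[0,2] mid=1 arr[1]=5
[2,2] mid=2 arr[2]=10
Total: 3 comparisons


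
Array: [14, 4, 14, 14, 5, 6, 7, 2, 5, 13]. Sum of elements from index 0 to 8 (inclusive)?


Prefix sums: [0, 14, 18, 32, 46, 51, 57, 64, 66, 71, 84]
Sum[0..8] = prefix[9] - prefix[0] = 71 - 0 = 71


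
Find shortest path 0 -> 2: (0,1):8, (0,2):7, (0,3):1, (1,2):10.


Dijkstra from 0:
Distances: {0: 0, 1: 8, 2: 7, 3: 1}
Shortest distance to 2 = 7, path = [0, 2]


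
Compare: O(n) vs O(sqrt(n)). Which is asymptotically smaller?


sublinear grows slower than linear
O(sqrt(n)) is asymptotically smaller; O(n) grows faster


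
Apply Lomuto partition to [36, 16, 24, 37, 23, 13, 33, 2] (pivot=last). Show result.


Elements <= 2 go left of pivot.
Result: [2, 16, 24, 37, 23, 13, 33, 36], pivot at index 0


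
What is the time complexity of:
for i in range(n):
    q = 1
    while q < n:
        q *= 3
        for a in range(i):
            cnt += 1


Per nesting level: O(n) * O(log n) * O(n) [triangular over i] = O(n^2 log n)
Complexity: O(n^2 log n)


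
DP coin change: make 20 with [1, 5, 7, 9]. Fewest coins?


dp[0]=0; dp[i]=1+min(dp[i-c] for c in coins)
...dp[15]=3, dp[16]=2, dp[17]=3, dp[18]=2, dp[19]=3, dp[20]=4
Minimum coins for 20 = 4


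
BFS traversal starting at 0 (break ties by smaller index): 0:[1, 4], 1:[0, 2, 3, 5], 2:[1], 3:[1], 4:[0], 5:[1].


BFS queue: start with [0]
Visit order: [0, 1, 4, 2, 3, 5]


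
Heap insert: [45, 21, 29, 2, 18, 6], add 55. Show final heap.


Append 55: [45, 21, 29, 2, 18, 6, 55]
Bubble up: swap idx 6(55) with idx 2(29); swap idx 2(55) with idx 0(45)
Result: [55, 21, 45, 2, 18, 6, 29]


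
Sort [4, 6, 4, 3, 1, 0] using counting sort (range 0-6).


Count array: [1, 1, 0, 1, 2, 0, 1]
Reconstruct: [0, 1, 3, 4, 4, 6]


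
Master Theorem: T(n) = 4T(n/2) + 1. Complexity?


a=4, b=2, c=0. log_2(4)=2 > c=0. Case 1: O(n^log_b(a)) = O(n^2)
Complexity: O(n^2)


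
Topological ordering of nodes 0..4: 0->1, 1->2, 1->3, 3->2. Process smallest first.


Kahn's algorithm, process smallest node first
Order: [0, 1, 3, 2, 4]


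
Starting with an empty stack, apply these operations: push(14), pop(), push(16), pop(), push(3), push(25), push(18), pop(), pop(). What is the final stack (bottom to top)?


push(14) -> [14]
pop() returns 14 -> []
push(16) -> [16]
pop() returns 16 -> []
push(3) -> [3]
push(25) -> [3, 25]
push(18) -> [3, 25, 18]
pop() returns 18 -> [3, 25]
pop() returns 25 -> [3]
Final stack (bottom to top): [3]


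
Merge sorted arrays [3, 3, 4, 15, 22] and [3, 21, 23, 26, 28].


Compare heads, take smaller each step.
Merged: [3, 3, 3, 4, 15, 21, 22, 23, 26, 28]


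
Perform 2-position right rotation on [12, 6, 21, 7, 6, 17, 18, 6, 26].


Right rotate by 2: [6, 26, 12, 6, 21, 7, 6, 17, 18]


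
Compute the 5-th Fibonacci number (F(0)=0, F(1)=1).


F(n)=F(n-1)+F(n-2)
...F(3)=2, F(4)=3, F(5)=5


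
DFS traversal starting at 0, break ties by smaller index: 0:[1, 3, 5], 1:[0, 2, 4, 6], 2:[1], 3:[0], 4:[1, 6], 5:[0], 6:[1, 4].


DFS stack-based: start with [0]
Visit order: [0, 1, 2, 4, 6, 3, 5]


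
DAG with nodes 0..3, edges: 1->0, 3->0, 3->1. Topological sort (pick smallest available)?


Kahn's algorithm, process smallest node first
Order: [2, 3, 1, 0]


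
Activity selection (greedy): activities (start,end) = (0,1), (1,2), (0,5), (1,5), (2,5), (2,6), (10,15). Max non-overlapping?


Greedy: pick earliest-ending, then skip overlaps.
Selected (4 activities): [(0, 1), (1, 2), (2, 5), (10, 15)]


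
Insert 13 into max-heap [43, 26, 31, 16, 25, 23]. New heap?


Append 13: [43, 26, 31, 16, 25, 23, 13]
Bubble up: no swaps needed
Result: [43, 26, 31, 16, 25, 23, 13]


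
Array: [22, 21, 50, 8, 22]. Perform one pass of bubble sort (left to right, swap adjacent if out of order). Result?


After one pass: [21, 22, 8, 22, 50]


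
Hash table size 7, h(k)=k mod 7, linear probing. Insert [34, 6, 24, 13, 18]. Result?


Insertions: 34->slot 6; 6->slot 0; 24->slot 3; 13->slot 1; 18->slot 4
Table: [6, 13, None, 24, 18, None, 34]


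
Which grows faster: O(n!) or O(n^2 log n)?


n^2 log n grows slower than factorial
O(n^2 log n) is asymptotically smaller; O(n!) grows faster


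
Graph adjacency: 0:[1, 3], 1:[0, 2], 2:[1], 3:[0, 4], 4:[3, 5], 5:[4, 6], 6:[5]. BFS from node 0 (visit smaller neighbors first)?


BFS queue: start with [0]
Visit order: [0, 1, 3, 2, 4, 5, 6]


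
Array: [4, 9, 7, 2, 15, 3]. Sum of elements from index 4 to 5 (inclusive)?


Prefix sums: [0, 4, 13, 20, 22, 37, 40]
Sum[4..5] = prefix[6] - prefix[4] = 40 - 22 = 18


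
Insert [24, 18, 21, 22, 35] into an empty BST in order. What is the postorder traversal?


Root = 24; build tree by BST insertion.
Postorder traversal: [22, 21, 18, 35, 24]


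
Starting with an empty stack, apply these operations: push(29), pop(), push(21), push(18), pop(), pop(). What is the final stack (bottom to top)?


push(29) -> [29]
pop() returns 29 -> []
push(21) -> [21]
push(18) -> [21, 18]
pop() returns 18 -> [21]
pop() returns 21 -> []
Final stack (bottom to top): []


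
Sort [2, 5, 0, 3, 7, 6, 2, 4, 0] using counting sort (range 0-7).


Count array: [2, 0, 2, 1, 1, 1, 1, 1]
Reconstruct: [0, 0, 2, 2, 3, 4, 5, 6, 7]


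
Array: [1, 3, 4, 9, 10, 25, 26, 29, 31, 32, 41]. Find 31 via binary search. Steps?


Search for 31:
[0,10] mid=5 arr[5]=25
[6,10] mid=8 arr[8]=31
Total: 2 comparisons


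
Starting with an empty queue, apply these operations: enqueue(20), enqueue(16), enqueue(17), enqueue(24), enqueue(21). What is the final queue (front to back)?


enqueue(20) -> [20]
enqueue(16) -> [20, 16]
enqueue(17) -> [20, 16, 17]
enqueue(24) -> [20, 16, 17, 24]
enqueue(21) -> [20, 16, 17, 24, 21]
Final queue (front to back): [20, 16, 17, 24, 21]


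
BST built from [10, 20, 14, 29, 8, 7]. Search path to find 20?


BST root = 10
Search for 20: compare at each node
Path: [10, 20]


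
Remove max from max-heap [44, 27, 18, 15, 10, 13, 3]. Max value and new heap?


Max = 44
Replace root with last, heapify down
Resulting heap: [27, 15, 18, 3, 10, 13]


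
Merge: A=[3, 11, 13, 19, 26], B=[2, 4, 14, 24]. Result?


Compare heads, take smaller each step.
Merged: [2, 3, 4, 11, 13, 14, 19, 24, 26]


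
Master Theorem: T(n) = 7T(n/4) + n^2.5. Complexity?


a=7, b=4, c=2.5. log_4(7)=1.404 < c=2.5. Case 3: O(n^c) = O(n^2.500)
Complexity: O(n^2.500)


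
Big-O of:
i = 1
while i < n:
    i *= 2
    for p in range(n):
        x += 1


Per nesting level: O(log n) * O(n) = O(n log n)
Complexity: O(n log n)


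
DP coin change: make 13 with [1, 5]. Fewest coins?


dp[0]=0; dp[i]=1+min(dp[i-c] for c in coins)
...dp[8]=4, dp[9]=5, dp[10]=2, dp[11]=3, dp[12]=4, dp[13]=5
Minimum coins for 13 = 5


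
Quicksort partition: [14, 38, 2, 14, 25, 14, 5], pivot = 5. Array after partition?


Elements <= 5 go left of pivot.
Result: [2, 5, 14, 14, 25, 14, 38], pivot at index 1


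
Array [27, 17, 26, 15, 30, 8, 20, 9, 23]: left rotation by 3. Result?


Left rotate by 3: [15, 30, 8, 20, 9, 23, 27, 17, 26]


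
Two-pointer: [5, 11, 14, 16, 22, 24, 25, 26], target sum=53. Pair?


Two pointers: lo=0, hi=7
No pair sums to 53


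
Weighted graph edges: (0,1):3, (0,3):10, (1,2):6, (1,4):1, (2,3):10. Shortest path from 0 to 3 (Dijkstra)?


Dijkstra from 0:
Distances: {0: 0, 1: 3, 2: 9, 3: 10, 4: 4}
Shortest distance to 3 = 10, path = [0, 3]


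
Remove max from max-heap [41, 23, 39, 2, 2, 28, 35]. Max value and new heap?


Max = 41
Replace root with last, heapify down
Resulting heap: [39, 23, 35, 2, 2, 28]


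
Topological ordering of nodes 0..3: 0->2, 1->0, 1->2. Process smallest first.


Kahn's algorithm, process smallest node first
Order: [1, 0, 2, 3]


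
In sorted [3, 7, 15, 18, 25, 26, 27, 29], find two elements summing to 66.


Two pointers: lo=0, hi=7
No pair sums to 66


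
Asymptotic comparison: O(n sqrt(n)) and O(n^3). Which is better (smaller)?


n^1.5 grows slower than cubic
O(n sqrt(n)) is asymptotically smaller; O(n^3) grows faster


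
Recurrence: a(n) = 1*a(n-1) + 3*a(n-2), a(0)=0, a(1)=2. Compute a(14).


Build bottom-up:
...a(12)=12320, a(13)=28418, a(14)=1*28418+3*12320=65378


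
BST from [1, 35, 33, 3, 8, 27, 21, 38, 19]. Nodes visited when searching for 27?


BST root = 1
Search for 27: compare at each node
Path: [1, 35, 33, 3, 8, 27]


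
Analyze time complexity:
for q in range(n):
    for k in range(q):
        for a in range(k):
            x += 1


Per nesting level: O(n) * O(n) [triangular over q] * O(n) [triangular over k] = O(n^3)
Complexity: O(n^3)


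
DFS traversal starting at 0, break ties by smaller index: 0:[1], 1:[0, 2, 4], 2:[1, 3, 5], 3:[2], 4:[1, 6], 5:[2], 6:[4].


DFS stack-based: start with [0]
Visit order: [0, 1, 2, 3, 5, 4, 6]


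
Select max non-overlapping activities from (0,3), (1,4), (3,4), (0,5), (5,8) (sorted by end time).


Greedy: pick earliest-ending, then skip overlaps.
Selected (3 activities): [(0, 3), (3, 4), (5, 8)]


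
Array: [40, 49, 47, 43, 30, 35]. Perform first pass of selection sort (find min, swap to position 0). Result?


After one pass: [30, 49, 47, 43, 40, 35]


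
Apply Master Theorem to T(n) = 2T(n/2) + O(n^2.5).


a=2, b=2, c=2.5. log_2(2)=1 < c=2.5. Case 3: O(n^c) = O(n^2.500)
Complexity: O(n^2.500)


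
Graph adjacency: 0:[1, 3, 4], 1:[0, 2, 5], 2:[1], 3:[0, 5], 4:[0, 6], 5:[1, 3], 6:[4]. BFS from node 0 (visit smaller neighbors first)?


BFS queue: start with [0]
Visit order: [0, 1, 3, 4, 2, 5, 6]


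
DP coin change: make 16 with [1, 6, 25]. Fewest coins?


dp[0]=0; dp[i]=1+min(dp[i-c] for c in coins)
...dp[11]=6, dp[12]=2, dp[13]=3, dp[14]=4, dp[15]=5, dp[16]=6
Minimum coins for 16 = 6


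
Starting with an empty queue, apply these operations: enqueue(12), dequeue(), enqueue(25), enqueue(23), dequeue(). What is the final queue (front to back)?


enqueue(12) -> [12]
dequeue() returns 12 -> []
enqueue(25) -> [25]
enqueue(23) -> [25, 23]
dequeue() returns 25 -> [23]
Final queue (front to back): [23]


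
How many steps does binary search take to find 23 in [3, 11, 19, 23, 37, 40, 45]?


Search for 23:
[0,6] mid=3 arr[3]=23
Total: 1 comparisons


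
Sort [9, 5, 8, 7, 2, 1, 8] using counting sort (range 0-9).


Count array: [0, 1, 1, 0, 0, 1, 0, 1, 2, 1]
Reconstruct: [1, 2, 5, 7, 8, 8, 9]


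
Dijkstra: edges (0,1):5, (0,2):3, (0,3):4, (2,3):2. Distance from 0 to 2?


Dijkstra from 0:
Distances: {0: 0, 1: 5, 2: 3, 3: 4}
Shortest distance to 2 = 3, path = [0, 2]


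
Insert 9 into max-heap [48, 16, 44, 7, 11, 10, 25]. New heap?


Append 9: [48, 16, 44, 7, 11, 10, 25, 9]
Bubble up: swap idx 7(9) with idx 3(7)
Result: [48, 16, 44, 9, 11, 10, 25, 7]


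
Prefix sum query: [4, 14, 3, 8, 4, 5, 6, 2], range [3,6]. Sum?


Prefix sums: [0, 4, 18, 21, 29, 33, 38, 44, 46]
Sum[3..6] = prefix[7] - prefix[3] = 44 - 21 = 23


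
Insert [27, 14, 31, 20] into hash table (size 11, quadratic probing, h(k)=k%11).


Insertions: 27->slot 5; 14->slot 3; 31->slot 9; 20->slot 10
Table: [None, None, None, 14, None, 27, None, None, None, 31, 20]


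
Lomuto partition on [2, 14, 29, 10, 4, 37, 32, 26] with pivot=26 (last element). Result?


Elements <= 26 go left of pivot.
Result: [2, 14, 10, 4, 26, 37, 32, 29], pivot at index 4


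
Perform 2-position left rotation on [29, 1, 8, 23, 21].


Left rotate by 2: [8, 23, 21, 29, 1]


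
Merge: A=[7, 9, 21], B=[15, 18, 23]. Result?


Compare heads, take smaller each step.
Merged: [7, 9, 15, 18, 21, 23]


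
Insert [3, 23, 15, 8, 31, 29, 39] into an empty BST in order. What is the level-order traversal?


Root = 3; build tree by BST insertion.
Level-Order traversal: [3, 23, 15, 31, 8, 29, 39]


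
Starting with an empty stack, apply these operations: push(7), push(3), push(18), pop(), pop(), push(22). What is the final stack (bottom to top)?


push(7) -> [7]
push(3) -> [7, 3]
push(18) -> [7, 3, 18]
pop() returns 18 -> [7, 3]
pop() returns 3 -> [7]
push(22) -> [7, 22]
Final stack (bottom to top): [7, 22]


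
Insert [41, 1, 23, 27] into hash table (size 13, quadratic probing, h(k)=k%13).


Insertions: 41->slot 2; 1->slot 1; 23->slot 10; 27->slot 5
Table: [None, 1, 41, None, None, 27, None, None, None, None, 23, None, None]


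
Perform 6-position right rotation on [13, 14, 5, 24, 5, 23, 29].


Right rotate by 6: [14, 5, 24, 5, 23, 29, 13]


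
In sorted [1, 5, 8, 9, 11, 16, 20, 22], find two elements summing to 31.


Two pointers: lo=0, hi=7
Found pair: (9, 22) summing to 31


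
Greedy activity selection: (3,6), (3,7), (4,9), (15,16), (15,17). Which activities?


Greedy: pick earliest-ending, then skip overlaps.
Selected (2 activities): [(3, 6), (15, 16)]


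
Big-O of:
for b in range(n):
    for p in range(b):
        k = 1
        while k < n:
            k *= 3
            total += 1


Per nesting level: O(n) * O(n) [triangular over b] * O(log n) = O(n^2 log n)
Complexity: O(n^2 log n)


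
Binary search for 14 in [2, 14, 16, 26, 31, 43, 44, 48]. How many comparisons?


Search for 14:
[0,7] mid=3 arr[3]=26
[0,2] mid=1 arr[1]=14
Total: 2 comparisons


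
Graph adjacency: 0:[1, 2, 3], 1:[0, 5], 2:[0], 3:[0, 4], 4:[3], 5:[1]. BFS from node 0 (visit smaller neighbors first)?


BFS queue: start with [0]
Visit order: [0, 1, 2, 3, 5, 4]


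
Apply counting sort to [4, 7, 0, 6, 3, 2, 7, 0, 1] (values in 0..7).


Count array: [2, 1, 1, 1, 1, 0, 1, 2]
Reconstruct: [0, 0, 1, 2, 3, 4, 6, 7, 7]


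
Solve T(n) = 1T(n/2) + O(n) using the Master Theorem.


a=1, b=2, c=1. log_2(1)=0 < c=1. Case 3: O(n^c) = O(n)
Complexity: O(n)


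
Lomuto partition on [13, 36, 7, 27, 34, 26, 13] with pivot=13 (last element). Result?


Elements <= 13 go left of pivot.
Result: [13, 7, 13, 27, 34, 26, 36], pivot at index 2


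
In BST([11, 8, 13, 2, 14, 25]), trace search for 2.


BST root = 11
Search for 2: compare at each node
Path: [11, 8, 2]


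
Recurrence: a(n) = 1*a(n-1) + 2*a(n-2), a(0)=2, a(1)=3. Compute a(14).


Build bottom-up:
...a(12)=6827, a(13)=13653, a(14)=1*13653+2*6827=27307


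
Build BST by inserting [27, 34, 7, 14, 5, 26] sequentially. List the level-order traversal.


Root = 27; build tree by BST insertion.
Level-Order traversal: [27, 7, 34, 5, 14, 26]


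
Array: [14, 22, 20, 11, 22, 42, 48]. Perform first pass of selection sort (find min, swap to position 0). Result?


After one pass: [11, 22, 20, 14, 22, 42, 48]
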